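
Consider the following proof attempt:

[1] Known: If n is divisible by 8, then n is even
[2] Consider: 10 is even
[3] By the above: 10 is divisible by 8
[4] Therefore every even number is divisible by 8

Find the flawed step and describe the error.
Step 3: By the above: 10 is divisible by 8

Step 3 commits the fallacy of affirming the consequent. The known fact 'divisible by 8 → even' does NOT imply 'even → divisible by 8'. That would be the converse, which is false. For example, 10 is even but 10 ÷ 8 = 1.25, which is not an integer.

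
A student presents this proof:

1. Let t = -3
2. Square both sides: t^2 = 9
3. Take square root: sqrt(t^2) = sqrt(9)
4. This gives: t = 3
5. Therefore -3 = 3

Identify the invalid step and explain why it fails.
Step 4: This gives: t = 3

Step 4 incorrectly states that sqrt(t^2) = t. The correct identity is sqrt(t^2) = |t|. Since t = -3 < 0, we have sqrt(t^2) = |-3| = 3, not t = -3.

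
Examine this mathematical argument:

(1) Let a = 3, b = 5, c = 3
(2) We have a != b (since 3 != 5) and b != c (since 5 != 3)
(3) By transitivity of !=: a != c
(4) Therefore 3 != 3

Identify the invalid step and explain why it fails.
Step 3: By transitivity of !=: a != c

Step 3 incorrectly applies transitivity to the '!=' relation. Transitivity states: if a R b and b R c, then a R c. However, '!=' is not transitive. Counterexample: 3 != 5 and 5 != 3, but 3 = 3 (both equal 3). Transitivity holds for relations like <, <=, =, but not for !=.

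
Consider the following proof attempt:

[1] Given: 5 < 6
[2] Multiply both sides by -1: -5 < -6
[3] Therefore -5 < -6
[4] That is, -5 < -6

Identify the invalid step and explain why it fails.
Step 2: Multiply both sides by -1: -5 < -6

Step 2 multiplies both sides by -1 but fails to reverse the inequality sign. When multiplying (or dividing) an inequality by a negative number, the direction must be reversed. Since 5 < 6, we should get -5 > -6, i.e., -5 > -6.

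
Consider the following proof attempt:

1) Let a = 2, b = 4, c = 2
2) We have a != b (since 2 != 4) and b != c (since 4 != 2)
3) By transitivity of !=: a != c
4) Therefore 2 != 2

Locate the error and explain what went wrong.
Step 3: By transitivity of !=: a != c

Step 3 incorrectly applies transitivity to the '!=' relation. Transitivity states: if a R b and b R c, then a R c. However, '!=' is not transitive. Counterexample: 2 != 4 and 4 != 2, but 2 = 2 (both equal 2). Transitivity holds for relations like <, <=, =, but not for !=.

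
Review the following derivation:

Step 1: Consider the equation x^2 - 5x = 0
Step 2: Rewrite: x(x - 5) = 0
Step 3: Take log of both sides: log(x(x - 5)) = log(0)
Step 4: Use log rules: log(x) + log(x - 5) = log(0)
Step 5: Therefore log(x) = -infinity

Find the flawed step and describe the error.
Step 3: Take log of both sides: log(x(x - 5)) = log(0)

Step 3 takes the logarithm of both sides, resulting in log(0) on the right side. The logarithm is only defined for positive numbers; log(0) is undefined (approaches negative infinity). This operation is invalid.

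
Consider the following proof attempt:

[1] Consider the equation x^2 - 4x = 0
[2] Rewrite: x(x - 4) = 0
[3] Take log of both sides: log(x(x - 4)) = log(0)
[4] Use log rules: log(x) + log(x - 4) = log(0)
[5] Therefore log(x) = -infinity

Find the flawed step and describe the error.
Step 3: Take log of both sides: log(x(x - 4)) = log(0)

Step 3 takes the logarithm of both sides, resulting in log(0) on the right side. The logarithm is only defined for positive numbers; log(0) is undefined (approaches negative infinity). This operation is invalid.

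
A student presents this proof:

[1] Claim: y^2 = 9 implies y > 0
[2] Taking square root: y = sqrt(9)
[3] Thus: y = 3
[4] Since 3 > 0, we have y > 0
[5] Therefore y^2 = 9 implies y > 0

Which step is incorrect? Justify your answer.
Step 2: Taking square root: y = sqrt(9)

Step 2 takes the square root and assumes the positive root only. The equation y^2 = 9 actually has two solutions: y = 3 and y = -3. The proof silently assumes y > 0 without justification, then uses this assumption to conclude y > 0, which is circular. The counterexample y = -3 shows the claim is false.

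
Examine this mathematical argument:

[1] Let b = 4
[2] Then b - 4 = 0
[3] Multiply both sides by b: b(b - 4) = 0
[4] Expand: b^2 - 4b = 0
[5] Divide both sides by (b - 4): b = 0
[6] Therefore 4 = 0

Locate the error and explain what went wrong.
Step 5: Divide both sides by (b - 4): b = 0

Step 5 divides both sides by (b - 4). However, since b = 4, we have (b - 4) = 0. Division by zero is undefined, making this step invalid.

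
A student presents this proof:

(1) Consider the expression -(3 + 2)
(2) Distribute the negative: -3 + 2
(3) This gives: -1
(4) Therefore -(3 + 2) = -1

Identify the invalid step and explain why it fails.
Step 2: Distribute the negative: -3 + 2

Step 2 incorrectly distributes the negative sign. The correct distribution is -(3 + 2) = -3 - 2 = -5. The negative must be applied to both terms, not just the first. The error treats -(3 + 2) as -3 + 2, which equals -1 instead of -5.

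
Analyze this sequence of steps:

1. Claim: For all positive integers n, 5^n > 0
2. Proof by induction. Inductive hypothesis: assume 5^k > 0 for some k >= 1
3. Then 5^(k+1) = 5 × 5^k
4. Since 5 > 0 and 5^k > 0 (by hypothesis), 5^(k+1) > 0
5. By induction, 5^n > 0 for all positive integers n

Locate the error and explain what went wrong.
Step 5: By induction, 5^n > 0 for all positive integers n

Step 5 concludes the proof by induction, but no base case was ever established. A valid induction proof requires: (1) a base case proving 5^1 > 0, and (2) an inductive step showing IF 5^k > 0 THEN 5^(k+1) > 0. Steps 2-4 correctly establish the inductive step, but without the base case the conclusion in step 5 does not follow.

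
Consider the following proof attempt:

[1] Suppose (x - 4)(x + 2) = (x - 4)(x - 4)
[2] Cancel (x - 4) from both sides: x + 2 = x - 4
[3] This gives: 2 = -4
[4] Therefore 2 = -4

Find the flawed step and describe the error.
Step 2: Cancel (x - 4) from both sides: x + 2 = x - 4

Step 2 cancels (x - 4) from both sides. This is only valid if (x - 4) ≠ 0, i.e., x ≠ 4. When x = 4, both sides equal zero regardless of the other factors. The correct approach requires considering x = 4 as a separate case.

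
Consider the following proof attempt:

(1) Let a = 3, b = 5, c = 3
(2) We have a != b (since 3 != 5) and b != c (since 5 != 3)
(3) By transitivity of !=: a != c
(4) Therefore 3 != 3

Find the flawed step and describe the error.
Step 3: By transitivity of !=: a != c

Step 3 incorrectly applies transitivity to the '!=' relation. Transitivity states: if a R b and b R c, then a R c. However, '!=' is not transitive. Counterexample: 3 != 5 and 5 != 3, but 3 = 3 (both equal 3). Transitivity holds for relations like <, <=, =, but not for !=.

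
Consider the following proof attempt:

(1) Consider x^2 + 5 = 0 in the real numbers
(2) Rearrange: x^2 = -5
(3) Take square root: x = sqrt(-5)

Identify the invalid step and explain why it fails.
Step 3: Take square root: x = sqrt(-5)

Step 3 takes the square root of -5, which is negative. In the real number system, the square root of a negative number is undefined. The equation x^2 + 5 = 0 has no real solutions. Square roots of negative numbers only exist in the complex numbers.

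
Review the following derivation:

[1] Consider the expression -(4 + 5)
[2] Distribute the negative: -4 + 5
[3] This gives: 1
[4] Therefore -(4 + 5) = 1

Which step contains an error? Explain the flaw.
Step 2: Distribute the negative: -4 + 5

Step 2 incorrectly distributes the negative sign. The correct distribution is -(4 + 5) = -4 - 5 = -9. The negative must be applied to both terms, not just the first. The error treats -(4 + 5) as -4 + 5, which equals 1 instead of -9.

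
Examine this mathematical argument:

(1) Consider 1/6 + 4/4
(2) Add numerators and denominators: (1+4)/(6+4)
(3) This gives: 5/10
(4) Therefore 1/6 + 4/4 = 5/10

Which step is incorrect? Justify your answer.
Step 2: Add numerators and denominators: (1+4)/(6+4)

Step 2 incorrectly adds fractions by separately adding numerators and denominators. This is wrong. The correct method requires a common denominator: 1/6 + 4/4 = (1×4 + 4×6)/(6×4) = 28/24 = 7/6. The method used gives 5/10, which is different.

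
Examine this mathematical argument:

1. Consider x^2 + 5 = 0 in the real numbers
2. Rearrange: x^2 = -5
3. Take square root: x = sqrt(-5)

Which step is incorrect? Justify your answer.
Step 3: Take square root: x = sqrt(-5)

Step 3 takes the square root of -5, which is negative. In the real number system, the square root of a negative number is undefined. The equation x^2 + 5 = 0 has no real solutions. Square roots of negative numbers only exist in the complex numbers.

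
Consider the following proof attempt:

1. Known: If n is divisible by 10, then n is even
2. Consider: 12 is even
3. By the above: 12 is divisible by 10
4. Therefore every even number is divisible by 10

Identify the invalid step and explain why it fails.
Step 3: By the above: 12 is divisible by 10

Step 3 commits the fallacy of affirming the consequent. The known fact 'divisible by 10 → even' does NOT imply 'even → divisible by 10'. That would be the converse, which is false. For example, 12 is even but 12 ÷ 10 = 1.20, which is not an integer.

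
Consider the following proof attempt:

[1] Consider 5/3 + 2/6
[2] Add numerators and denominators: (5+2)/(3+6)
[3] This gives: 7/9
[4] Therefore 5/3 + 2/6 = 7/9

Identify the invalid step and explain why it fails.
Step 2: Add numerators and denominators: (5+2)/(3+6)

Step 2 incorrectly adds fractions by separately adding numerators and denominators. This is wrong. The correct method requires a common denominator: 5/3 + 2/6 = (5×6 + 2×3)/(3×6) = 36/18 = 2. The method used gives 7/9, which is different.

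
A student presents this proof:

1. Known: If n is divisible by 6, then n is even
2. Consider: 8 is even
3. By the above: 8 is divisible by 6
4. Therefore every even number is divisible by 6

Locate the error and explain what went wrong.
Step 3: By the above: 8 is divisible by 6

Step 3 commits the fallacy of affirming the consequent. The known fact 'divisible by 6 → even' does NOT imply 'even → divisible by 6'. That would be the converse, which is false. For example, 8 is even but 8 ÷ 6 = 1.33, which is not an integer.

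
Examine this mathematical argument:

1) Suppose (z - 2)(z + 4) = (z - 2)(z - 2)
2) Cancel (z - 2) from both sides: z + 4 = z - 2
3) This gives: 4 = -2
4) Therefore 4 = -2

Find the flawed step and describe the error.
Step 2: Cancel (z - 2) from both sides: z + 4 = z - 2

Step 2 cancels (z - 2) from both sides. This is only valid if (z - 2) ≠ 0, i.e., z ≠ 2. When z = 2, both sides equal zero regardless of the other factors. The correct approach requires considering z = 2 as a separate case.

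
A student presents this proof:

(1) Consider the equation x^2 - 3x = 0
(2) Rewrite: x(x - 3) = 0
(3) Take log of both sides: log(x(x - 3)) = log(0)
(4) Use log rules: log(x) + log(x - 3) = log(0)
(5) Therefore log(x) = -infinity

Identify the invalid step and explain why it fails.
Step 3: Take log of both sides: log(x(x - 3)) = log(0)

Step 3 takes the logarithm of both sides, resulting in log(0) on the right side. The logarithm is only defined for positive numbers; log(0) is undefined (approaches negative infinity). This operation is invalid.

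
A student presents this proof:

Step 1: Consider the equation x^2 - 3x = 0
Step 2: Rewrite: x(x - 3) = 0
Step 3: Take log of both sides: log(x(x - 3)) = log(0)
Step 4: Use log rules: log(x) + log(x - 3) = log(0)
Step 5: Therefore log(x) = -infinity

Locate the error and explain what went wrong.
Step 3: Take log of both sides: log(x(x - 3)) = log(0)

Step 3 takes the logarithm of both sides, resulting in log(0) on the right side. The logarithm is only defined for positive numbers; log(0) is undefined (approaches negative infinity). This operation is invalid.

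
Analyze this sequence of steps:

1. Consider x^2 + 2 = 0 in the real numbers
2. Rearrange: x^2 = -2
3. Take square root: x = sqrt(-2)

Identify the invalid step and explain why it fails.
Step 3: Take square root: x = sqrt(-2)

Step 3 takes the square root of -2, which is negative. In the real number system, the square root of a negative number is undefined. The equation x^2 + 2 = 0 has no real solutions. Square roots of negative numbers only exist in the complex numbers.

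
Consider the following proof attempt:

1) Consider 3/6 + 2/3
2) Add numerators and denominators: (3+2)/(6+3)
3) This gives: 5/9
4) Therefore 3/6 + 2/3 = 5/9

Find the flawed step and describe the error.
Step 2: Add numerators and denominators: (3+2)/(6+3)

Step 2 incorrectly adds fractions by separately adding numerators and denominators. This is wrong. The correct method requires a common denominator: 3/6 + 2/3 = (3×3 + 2×6)/(6×3) = 21/18 = 7/6. The method used gives 5/9, which is different.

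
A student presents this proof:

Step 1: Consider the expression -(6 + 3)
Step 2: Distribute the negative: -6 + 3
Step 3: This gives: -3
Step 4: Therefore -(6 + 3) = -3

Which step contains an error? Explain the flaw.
Step 2: Distribute the negative: -6 + 3

Step 2 incorrectly distributes the negative sign. The correct distribution is -(6 + 3) = -6 - 3 = -9. The negative must be applied to both terms, not just the first. The error treats -(6 + 3) as -6 + 3, which equals -3 instead of -9.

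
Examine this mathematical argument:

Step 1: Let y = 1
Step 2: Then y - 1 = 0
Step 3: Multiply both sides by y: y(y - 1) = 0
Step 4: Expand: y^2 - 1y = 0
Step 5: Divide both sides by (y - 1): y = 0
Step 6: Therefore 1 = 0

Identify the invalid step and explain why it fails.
Step 5: Divide both sides by (y - 1): y = 0

Step 5 divides both sides by (y - 1). However, since y = 1, we have (y - 1) = 0. Division by zero is undefined, making this step invalid.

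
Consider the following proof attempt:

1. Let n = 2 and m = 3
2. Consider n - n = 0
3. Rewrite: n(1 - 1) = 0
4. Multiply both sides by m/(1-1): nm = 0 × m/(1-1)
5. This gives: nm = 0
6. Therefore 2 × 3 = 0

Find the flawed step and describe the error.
Step 4: Multiply both sides by m/(1-1): nm = 0 × m/(1-1)

Step 4 multiplies both sides by m/(1-1). However, 1-1 = 0, so this is multiplication by m/0, which is undefined. We cannot multiply by an undefined expression.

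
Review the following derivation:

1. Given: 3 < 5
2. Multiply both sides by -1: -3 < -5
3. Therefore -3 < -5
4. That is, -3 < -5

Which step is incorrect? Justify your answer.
Step 2: Multiply both sides by -1: -3 < -5

Step 2 multiplies both sides by -1 but fails to reverse the inequality sign. When multiplying (or dividing) an inequality by a negative number, the direction must be reversed. Since 3 < 5, we should get -3 > -5, i.e., -3 > -5.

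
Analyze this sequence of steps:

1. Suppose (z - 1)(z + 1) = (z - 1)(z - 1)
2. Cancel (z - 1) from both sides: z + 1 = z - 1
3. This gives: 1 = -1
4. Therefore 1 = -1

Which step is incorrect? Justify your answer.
Step 2: Cancel (z - 1) from both sides: z + 1 = z - 1

Step 2 cancels (z - 1) from both sides. This is only valid if (z - 1) ≠ 0, i.e., z ≠ 1. When z = 1, both sides equal zero regardless of the other factors. The correct approach requires considering z = 1 as a separate case.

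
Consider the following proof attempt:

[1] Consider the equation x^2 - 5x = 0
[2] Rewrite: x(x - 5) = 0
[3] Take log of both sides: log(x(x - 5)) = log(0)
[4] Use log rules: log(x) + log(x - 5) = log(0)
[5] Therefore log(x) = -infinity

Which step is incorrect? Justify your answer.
Step 3: Take log of both sides: log(x(x - 5)) = log(0)

Step 3 takes the logarithm of both sides, resulting in log(0) on the right side. The logarithm is only defined for positive numbers; log(0) is undefined (approaches negative infinity). This operation is invalid.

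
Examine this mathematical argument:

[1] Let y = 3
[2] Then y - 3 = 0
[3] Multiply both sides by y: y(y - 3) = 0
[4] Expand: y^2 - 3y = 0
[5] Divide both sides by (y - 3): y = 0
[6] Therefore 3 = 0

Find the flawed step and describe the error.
Step 5: Divide both sides by (y - 3): y = 0

Step 5 divides both sides by (y - 3). However, since y = 3, we have (y - 3) = 0. Division by zero is undefined, making this step invalid.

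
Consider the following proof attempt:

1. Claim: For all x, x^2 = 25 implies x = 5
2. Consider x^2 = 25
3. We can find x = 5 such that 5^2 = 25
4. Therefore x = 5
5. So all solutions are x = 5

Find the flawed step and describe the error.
Step 4: Therefore x = 5

Step 4 incorrectly concludes that x = 5 is the only solution. The proof shows that x = 5 is A solution (existence), but does not show it is the ONLY solution (uniqueness). In fact, x = -5 is also a solution since (-5)^2 = 25. Finding one solution doesn't prove there are no others.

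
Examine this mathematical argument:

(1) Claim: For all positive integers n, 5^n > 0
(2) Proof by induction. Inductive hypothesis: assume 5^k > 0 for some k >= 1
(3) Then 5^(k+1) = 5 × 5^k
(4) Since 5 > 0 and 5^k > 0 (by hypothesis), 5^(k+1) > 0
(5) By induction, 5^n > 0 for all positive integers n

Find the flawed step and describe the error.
Step 5: By induction, 5^n > 0 for all positive integers n

Step 5 concludes the proof by induction, but no base case was ever established. A valid induction proof requires: (1) a base case proving 5^1 > 0, and (2) an inductive step showing IF 5^k > 0 THEN 5^(k+1) > 0. Steps 2-4 correctly establish the inductive step, but without the base case the conclusion in step 5 does not follow.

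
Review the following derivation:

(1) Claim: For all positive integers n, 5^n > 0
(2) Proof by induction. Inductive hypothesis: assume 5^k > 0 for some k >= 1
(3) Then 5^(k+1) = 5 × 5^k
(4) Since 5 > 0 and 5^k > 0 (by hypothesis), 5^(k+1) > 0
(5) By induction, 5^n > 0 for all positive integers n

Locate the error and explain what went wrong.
Step 5: By induction, 5^n > 0 for all positive integers n

Step 5 concludes the proof by induction, but no base case was ever established. A valid induction proof requires: (1) a base case proving 5^1 > 0, and (2) an inductive step showing IF 5^k > 0 THEN 5^(k+1) > 0. Steps 2-4 correctly establish the inductive step, but without the base case the conclusion in step 5 does not follow.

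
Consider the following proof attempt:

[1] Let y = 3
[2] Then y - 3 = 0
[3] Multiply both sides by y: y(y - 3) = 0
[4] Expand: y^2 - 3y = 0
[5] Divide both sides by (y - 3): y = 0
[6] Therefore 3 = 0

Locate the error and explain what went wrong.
Step 5: Divide both sides by (y - 3): y = 0

Step 5 divides both sides by (y - 3). However, since y = 3, we have (y - 3) = 0. Division by zero is undefined, making this step invalid.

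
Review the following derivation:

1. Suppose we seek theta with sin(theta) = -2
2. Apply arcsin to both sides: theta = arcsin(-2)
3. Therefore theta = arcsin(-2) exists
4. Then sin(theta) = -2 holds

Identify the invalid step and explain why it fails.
Step 2: Apply arcsin to both sides: theta = arcsin(-2)

Step 2 applies arcsin to -2. However, arcsin(x) is only defined for x in [-1, 1] because sin(theta) can only produce values in that range. Since |-2| > 1, arcsin(-2) is undefined. There is no angle whose sine equals -2.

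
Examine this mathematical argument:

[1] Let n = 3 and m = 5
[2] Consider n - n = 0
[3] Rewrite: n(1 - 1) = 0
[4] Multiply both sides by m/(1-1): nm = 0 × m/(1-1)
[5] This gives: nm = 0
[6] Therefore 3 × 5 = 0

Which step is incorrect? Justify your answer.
Step 4: Multiply both sides by m/(1-1): nm = 0 × m/(1-1)

Step 4 multiplies both sides by m/(1-1). However, 1-1 = 0, so this is multiplication by m/0, which is undefined. We cannot multiply by an undefined expression.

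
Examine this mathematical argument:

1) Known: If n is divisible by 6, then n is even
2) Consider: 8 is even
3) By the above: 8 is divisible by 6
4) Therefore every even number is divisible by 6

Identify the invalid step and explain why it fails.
Step 3: By the above: 8 is divisible by 6

Step 3 commits the fallacy of affirming the consequent. The known fact 'divisible by 6 → even' does NOT imply 'even → divisible by 6'. That would be the converse, which is false. For example, 8 is even but 8 ÷ 6 = 1.33, which is not an integer.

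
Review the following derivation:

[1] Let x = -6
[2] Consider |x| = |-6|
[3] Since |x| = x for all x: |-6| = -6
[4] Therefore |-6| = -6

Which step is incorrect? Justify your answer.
Step 3: Since |x| = x for all x: |-6| = -6

Step 3 incorrectly states that |x| = x for all x. The correct definition is |x| = x when x >= 0, and |x| = -x when x < 0. Since -6 < 0, we have |-6| = -(-6) = 6, not -6.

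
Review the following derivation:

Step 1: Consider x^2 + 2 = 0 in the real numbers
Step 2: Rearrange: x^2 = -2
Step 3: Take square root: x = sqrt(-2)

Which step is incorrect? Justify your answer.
Step 3: Take square root: x = sqrt(-2)

Step 3 takes the square root of -2, which is negative. In the real number system, the square root of a negative number is undefined. The equation x^2 + 2 = 0 has no real solutions. Square roots of negative numbers only exist in the complex numbers.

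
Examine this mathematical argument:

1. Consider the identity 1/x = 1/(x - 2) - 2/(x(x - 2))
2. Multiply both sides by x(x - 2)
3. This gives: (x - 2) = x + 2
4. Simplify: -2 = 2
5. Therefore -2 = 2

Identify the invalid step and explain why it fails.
Step 3: This gives: (x - 2) = x + 2

Step 3 makes a sign error when clearing denominators. Multiplying -2/(x(x - 2)) by x(x - 2) gives -2, not +2. The correct result is (x - 2) = x - 2, which is trivially true, not (x - 2) = x + 2. (Step 1 is a valid identity: 1/(x - 2) - 2/(x(x - 2)) = (x - 2)/(x(x - 2)) = 1/x.)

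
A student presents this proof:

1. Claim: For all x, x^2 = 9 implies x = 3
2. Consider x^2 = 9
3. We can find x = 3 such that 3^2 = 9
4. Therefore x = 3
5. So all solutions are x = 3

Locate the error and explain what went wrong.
Step 4: Therefore x = 3

Step 4 incorrectly concludes that x = 3 is the only solution. The proof shows that x = 3 is A solution (existence), but does not show it is the ONLY solution (uniqueness). In fact, x = -3 is also a solution since (-3)^2 = 9. Finding one solution doesn't prove there are no others.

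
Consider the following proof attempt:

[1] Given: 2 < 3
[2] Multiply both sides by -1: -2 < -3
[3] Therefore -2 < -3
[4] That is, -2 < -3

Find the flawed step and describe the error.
Step 2: Multiply both sides by -1: -2 < -3

Step 2 multiplies both sides by -1 but fails to reverse the inequality sign. When multiplying (or dividing) an inequality by a negative number, the direction must be reversed. Since 2 < 3, we should get -2 > -3, i.e., -2 > -3.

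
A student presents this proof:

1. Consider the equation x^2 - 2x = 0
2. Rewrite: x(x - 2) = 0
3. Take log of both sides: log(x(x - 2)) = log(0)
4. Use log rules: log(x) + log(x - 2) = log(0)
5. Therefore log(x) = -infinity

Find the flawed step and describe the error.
Step 3: Take log of both sides: log(x(x - 2)) = log(0)

Step 3 takes the logarithm of both sides, resulting in log(0) on the right side. The logarithm is only defined for positive numbers; log(0) is undefined (approaches negative infinity). This operation is invalid.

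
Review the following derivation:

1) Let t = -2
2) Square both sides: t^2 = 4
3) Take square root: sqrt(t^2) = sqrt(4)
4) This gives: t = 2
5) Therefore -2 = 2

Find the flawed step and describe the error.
Step 4: This gives: t = 2

Step 4 incorrectly states that sqrt(t^2) = t. The correct identity is sqrt(t^2) = |t|. Since t = -2 < 0, we have sqrt(t^2) = |-2| = 2, not t = -2.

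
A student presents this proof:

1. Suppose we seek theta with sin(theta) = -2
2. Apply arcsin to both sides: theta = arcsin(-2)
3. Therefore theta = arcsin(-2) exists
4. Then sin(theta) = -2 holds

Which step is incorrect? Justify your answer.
Step 2: Apply arcsin to both sides: theta = arcsin(-2)

Step 2 applies arcsin to -2. However, arcsin(x) is only defined for x in [-1, 1] because sin(theta) can only produce values in that range. Since |-2| > 1, arcsin(-2) is undefined. There is no angle whose sine equals -2.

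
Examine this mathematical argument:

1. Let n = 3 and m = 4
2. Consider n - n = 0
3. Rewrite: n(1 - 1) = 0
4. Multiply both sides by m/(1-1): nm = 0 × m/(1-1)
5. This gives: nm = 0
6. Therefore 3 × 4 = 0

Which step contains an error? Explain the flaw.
Step 4: Multiply both sides by m/(1-1): nm = 0 × m/(1-1)

Step 4 multiplies both sides by m/(1-1). However, 1-1 = 0, so this is multiplication by m/0, which is undefined. We cannot multiply by an undefined expression.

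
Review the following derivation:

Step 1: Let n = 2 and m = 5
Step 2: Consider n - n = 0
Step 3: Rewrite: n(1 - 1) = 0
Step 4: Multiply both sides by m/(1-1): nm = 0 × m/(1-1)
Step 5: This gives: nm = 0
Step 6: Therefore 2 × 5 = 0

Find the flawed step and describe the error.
Step 4: Multiply both sides by m/(1-1): nm = 0 × m/(1-1)

Step 4 multiplies both sides by m/(1-1). However, 1-1 = 0, so this is multiplication by m/0, which is undefined. We cannot multiply by an undefined expression.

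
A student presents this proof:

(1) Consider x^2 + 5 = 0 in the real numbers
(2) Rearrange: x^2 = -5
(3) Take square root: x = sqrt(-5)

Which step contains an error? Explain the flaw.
Step 3: Take square root: x = sqrt(-5)

Step 3 takes the square root of -5, which is negative. In the real number system, the square root of a negative number is undefined. The equation x^2 + 5 = 0 has no real solutions. Square roots of negative numbers only exist in the complex numbers.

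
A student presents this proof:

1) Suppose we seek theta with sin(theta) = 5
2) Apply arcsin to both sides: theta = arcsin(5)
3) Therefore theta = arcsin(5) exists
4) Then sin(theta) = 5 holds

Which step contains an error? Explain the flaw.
Step 2: Apply arcsin to both sides: theta = arcsin(5)

Step 2 applies arcsin to 5. However, arcsin(x) is only defined for x in [-1, 1] because sin(theta) can only produce values in that range. Since |5| > 1, arcsin(5) is undefined. There is no angle whose sine equals 5.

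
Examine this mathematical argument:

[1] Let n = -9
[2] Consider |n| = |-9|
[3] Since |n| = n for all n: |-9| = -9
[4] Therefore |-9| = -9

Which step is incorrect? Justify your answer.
Step 3: Since |n| = n for all n: |-9| = -9

Step 3 incorrectly states that |n| = n for all n. The correct definition is |n| = n when n >= 0, and |n| = -n when n < 0. Since -9 < 0, we have |-9| = -(-9) = 9, not -9.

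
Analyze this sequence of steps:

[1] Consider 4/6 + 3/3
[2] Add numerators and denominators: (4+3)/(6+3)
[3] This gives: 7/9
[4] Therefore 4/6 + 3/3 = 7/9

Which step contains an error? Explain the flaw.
Step 2: Add numerators and denominators: (4+3)/(6+3)

Step 2 incorrectly adds fractions by separately adding numerators and denominators. This is wrong. The correct method requires a common denominator: 4/6 + 3/3 = (4×3 + 3×6)/(6×3) = 30/18 = 5/3. The method used gives 7/9, which is different.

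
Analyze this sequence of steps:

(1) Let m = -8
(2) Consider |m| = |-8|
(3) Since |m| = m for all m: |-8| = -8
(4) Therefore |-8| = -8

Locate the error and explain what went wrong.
Step 3: Since |m| = m for all m: |-8| = -8

Step 3 incorrectly states that |m| = m for all m. The correct definition is |m| = m when m >= 0, and |m| = -m when m < 0. Since -8 < 0, we have |-8| = -(-8) = 8, not -8.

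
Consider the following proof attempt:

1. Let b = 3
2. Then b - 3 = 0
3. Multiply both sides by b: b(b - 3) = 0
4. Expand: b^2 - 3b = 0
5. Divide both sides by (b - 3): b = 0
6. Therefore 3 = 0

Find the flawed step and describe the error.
Step 5: Divide both sides by (b - 3): b = 0

Step 5 divides both sides by (b - 3). However, since b = 3, we have (b - 3) = 0. Division by zero is undefined, making this step invalid.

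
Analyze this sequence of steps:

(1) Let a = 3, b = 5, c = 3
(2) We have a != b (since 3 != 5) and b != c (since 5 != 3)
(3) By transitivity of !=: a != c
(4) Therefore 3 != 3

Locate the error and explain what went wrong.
Step 3: By transitivity of !=: a != c

Step 3 incorrectly applies transitivity to the '!=' relation. Transitivity states: if a R b and b R c, then a R c. However, '!=' is not transitive. Counterexample: 3 != 5 and 5 != 3, but 3 = 3 (both equal 3). Transitivity holds for relations like <, <=, =, but not for !=.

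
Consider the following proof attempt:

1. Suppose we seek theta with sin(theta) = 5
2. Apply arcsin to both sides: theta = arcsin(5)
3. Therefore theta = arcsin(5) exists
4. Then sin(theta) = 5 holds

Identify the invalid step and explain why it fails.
Step 2: Apply arcsin to both sides: theta = arcsin(5)

Step 2 applies arcsin to 5. However, arcsin(x) is only defined for x in [-1, 1] because sin(theta) can only produce values in that range. Since |5| > 1, arcsin(5) is undefined. There is no angle whose sine equals 5.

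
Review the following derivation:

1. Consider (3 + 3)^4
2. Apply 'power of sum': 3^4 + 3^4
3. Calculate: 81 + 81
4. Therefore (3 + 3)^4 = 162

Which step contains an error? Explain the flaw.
Step 2: Apply 'power of sum': 3^4 + 3^4

Step 2 incorrectly applies a non-existent rule '(a+b)^n = a^n + b^n'. This is false in general. The correct expansion uses the binomial theorem. The actual value is (3 + 3)^4 = 6^4 = 1296, not 162.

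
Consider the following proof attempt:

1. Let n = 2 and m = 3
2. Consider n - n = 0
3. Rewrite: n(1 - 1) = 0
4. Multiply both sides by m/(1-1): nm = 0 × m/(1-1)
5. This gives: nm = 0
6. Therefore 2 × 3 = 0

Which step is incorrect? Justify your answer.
Step 4: Multiply both sides by m/(1-1): nm = 0 × m/(1-1)

Step 4 multiplies both sides by m/(1-1). However, 1-1 = 0, so this is multiplication by m/0, which is undefined. We cannot multiply by an undefined expression.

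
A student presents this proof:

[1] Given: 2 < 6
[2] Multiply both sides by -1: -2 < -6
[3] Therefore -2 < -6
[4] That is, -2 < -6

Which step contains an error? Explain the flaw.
Step 2: Multiply both sides by -1: -2 < -6

Step 2 multiplies both sides by -1 but fails to reverse the inequality sign. When multiplying (or dividing) an inequality by a negative number, the direction must be reversed. Since 2 < 6, we should get -2 > -6, i.e., -2 > -6.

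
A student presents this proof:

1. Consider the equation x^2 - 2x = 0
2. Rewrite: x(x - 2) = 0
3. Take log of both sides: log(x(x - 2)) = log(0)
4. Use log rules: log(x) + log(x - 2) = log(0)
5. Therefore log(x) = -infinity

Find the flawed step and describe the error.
Step 3: Take log of both sides: log(x(x - 2)) = log(0)

Step 3 takes the logarithm of both sides, resulting in log(0) on the right side. The logarithm is only defined for positive numbers; log(0) is undefined (approaches negative infinity). This operation is invalid.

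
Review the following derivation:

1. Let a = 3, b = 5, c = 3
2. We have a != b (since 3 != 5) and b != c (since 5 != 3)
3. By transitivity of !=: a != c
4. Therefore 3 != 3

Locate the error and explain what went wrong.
Step 3: By transitivity of !=: a != c

Step 3 incorrectly applies transitivity to the '!=' relation. Transitivity states: if a R b and b R c, then a R c. However, '!=' is not transitive. Counterexample: 3 != 5 and 5 != 3, but 3 = 3 (both equal 3). Transitivity holds for relations like <, <=, =, but not for !=.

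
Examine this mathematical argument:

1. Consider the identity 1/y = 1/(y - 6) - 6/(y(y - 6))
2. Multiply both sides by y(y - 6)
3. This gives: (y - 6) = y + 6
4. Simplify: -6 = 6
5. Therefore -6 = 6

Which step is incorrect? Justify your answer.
Step 3: This gives: (y - 6) = y + 6

Step 3 makes a sign error when clearing denominators. Multiplying -6/(y(y - 6)) by y(y - 6) gives -6, not +6. The correct result is (y - 6) = y - 6, which is trivially true, not (y - 6) = y + 6. (Step 1 is a valid identity: 1/(y - 6) - 6/(y(y - 6)) = (y - 6)/(y(y - 6)) = 1/y.)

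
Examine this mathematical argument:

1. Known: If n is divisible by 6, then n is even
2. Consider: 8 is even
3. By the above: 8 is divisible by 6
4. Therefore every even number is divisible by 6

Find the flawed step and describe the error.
Step 3: By the above: 8 is divisible by 6

Step 3 commits the fallacy of affirming the consequent. The known fact 'divisible by 6 → even' does NOT imply 'even → divisible by 6'. That would be the converse, which is false. For example, 8 is even but 8 ÷ 6 = 1.33, which is not an integer.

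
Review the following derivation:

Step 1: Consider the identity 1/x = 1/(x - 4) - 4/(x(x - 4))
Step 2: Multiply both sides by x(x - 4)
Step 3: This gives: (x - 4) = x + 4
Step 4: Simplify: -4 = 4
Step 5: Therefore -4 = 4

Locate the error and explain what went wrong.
Step 3: This gives: (x - 4) = x + 4

Step 3 makes a sign error when clearing denominators. Multiplying -4/(x(x - 4)) by x(x - 4) gives -4, not +4. The correct result is (x - 4) = x - 4, which is trivially true, not (x - 4) = x + 4. (Step 1 is a valid identity: 1/(x - 4) - 4/(x(x - 4)) = (x - 4)/(x(x - 4)) = 1/x.)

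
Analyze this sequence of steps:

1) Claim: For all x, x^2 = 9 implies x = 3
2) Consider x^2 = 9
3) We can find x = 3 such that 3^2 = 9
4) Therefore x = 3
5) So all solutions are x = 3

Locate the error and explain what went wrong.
Step 4: Therefore x = 3

Step 4 incorrectly concludes that x = 3 is the only solution. The proof shows that x = 3 is A solution (existence), but does not show it is the ONLY solution (uniqueness). In fact, x = -3 is also a solution since (-3)^2 = 9. Finding one solution doesn't prove there are no others.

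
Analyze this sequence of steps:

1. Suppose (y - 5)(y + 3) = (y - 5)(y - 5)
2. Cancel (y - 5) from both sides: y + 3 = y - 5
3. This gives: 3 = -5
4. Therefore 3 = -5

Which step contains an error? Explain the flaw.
Step 2: Cancel (y - 5) from both sides: y + 3 = y - 5

Step 2 cancels (y - 5) from both sides. This is only valid if (y - 5) ≠ 0, i.e., y ≠ 5. When y = 5, both sides equal zero regardless of the other factors. The correct approach requires considering y = 5 as a separate case.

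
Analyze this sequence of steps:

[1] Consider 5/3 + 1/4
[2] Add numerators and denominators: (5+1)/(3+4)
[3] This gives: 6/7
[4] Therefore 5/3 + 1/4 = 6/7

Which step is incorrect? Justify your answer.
Step 2: Add numerators and denominators: (5+1)/(3+4)

Step 2 incorrectly adds fractions by separately adding numerators and denominators. This is wrong. The correct method requires a common denominator: 5/3 + 1/4 = (5×4 + 1×3)/(3×4) = 23/12 = 23/12. The method used gives 6/7, which is different.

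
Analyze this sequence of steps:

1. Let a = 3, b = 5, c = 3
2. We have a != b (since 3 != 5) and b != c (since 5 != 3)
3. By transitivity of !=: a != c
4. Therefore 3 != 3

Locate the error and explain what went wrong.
Step 3: By transitivity of !=: a != c

Step 3 incorrectly applies transitivity to the '!=' relation. Transitivity states: if a R b and b R c, then a R c. However, '!=' is not transitive. Counterexample: 3 != 5 and 5 != 3, but 3 = 3 (both equal 3). Transitivity holds for relations like <, <=, =, but not for !=.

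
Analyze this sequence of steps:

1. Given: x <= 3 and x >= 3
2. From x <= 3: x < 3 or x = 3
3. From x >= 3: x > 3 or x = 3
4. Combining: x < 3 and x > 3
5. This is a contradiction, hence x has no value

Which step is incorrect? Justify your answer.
Step 4: Combining: x < 3 and x > 3

Step 4 incorrectly combines the conditions. From x <= 3 and x >= 3, the intersection is x = 3. The error treats the 'or' cases as 'and' requirements. The correct conclusion is that x = 3 is the unique solution, not that no solution exists.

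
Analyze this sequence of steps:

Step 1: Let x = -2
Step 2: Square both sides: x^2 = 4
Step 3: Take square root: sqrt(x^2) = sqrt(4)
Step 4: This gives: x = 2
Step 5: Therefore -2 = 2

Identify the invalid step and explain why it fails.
Step 4: This gives: x = 2

Step 4 incorrectly states that sqrt(x^2) = x. The correct identity is sqrt(x^2) = |x|. Since x = -2 < 0, we have sqrt(x^2) = |-2| = 2, not x = -2.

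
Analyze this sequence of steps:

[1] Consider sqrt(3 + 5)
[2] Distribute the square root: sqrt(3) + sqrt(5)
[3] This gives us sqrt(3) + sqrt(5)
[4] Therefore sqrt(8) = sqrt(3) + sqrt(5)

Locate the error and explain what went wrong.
Step 2: Distribute the square root: sqrt(3) + sqrt(5)

Step 2 incorrectly 'distributes' the square root over addition. The square root function does not distribute: sqrt(a + b) ≠ sqrt(a) + sqrt(b). In fact, sqrt(3 + 5) = sqrt(8) ≈ 2.8284, while sqrt(3) + sqrt(5) ≈ 3.9681.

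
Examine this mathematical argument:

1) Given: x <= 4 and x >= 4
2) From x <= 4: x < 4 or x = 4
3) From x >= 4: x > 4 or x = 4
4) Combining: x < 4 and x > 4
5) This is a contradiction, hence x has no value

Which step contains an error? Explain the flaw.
Step 4: Combining: x < 4 and x > 4

Step 4 incorrectly combines the conditions. From x <= 4 and x >= 4, the intersection is x = 4. The error treats the 'or' cases as 'and' requirements. The correct conclusion is that x = 4 is the unique solution, not that no solution exists.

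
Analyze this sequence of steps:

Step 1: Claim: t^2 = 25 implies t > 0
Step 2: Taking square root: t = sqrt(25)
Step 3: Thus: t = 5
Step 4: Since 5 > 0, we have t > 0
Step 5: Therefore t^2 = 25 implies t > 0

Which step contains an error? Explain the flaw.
Step 2: Taking square root: t = sqrt(25)

Step 2 takes the square root and assumes the positive root only. The equation t^2 = 25 actually has two solutions: t = 5 and t = -5. The proof silently assumes t > 0 without justification, then uses this assumption to conclude t > 0, which is circular. The counterexample t = -5 shows the claim is false.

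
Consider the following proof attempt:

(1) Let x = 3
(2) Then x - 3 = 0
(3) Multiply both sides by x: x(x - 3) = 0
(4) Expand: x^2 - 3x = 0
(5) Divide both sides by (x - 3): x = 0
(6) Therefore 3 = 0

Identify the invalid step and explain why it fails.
Step 5: Divide both sides by (x - 3): x = 0

Step 5 divides both sides by (x - 3). However, since x = 3, we have (x - 3) = 0. Division by zero is undefined, making this step invalid.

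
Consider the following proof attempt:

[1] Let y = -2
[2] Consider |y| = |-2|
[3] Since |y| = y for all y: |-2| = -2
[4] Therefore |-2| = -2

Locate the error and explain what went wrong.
Step 3: Since |y| = y for all y: |-2| = -2

Step 3 incorrectly states that |y| = y for all y. The correct definition is |y| = y when y >= 0, and |y| = -y when y < 0. Since -2 < 0, we have |-2| = -(-2) = 2, not -2.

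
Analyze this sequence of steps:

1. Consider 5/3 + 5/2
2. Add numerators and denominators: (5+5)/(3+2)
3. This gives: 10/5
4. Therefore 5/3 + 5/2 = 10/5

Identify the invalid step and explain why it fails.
Step 2: Add numerators and denominators: (5+5)/(3+2)

Step 2 incorrectly adds fractions by separately adding numerators and denominators. This is wrong. The correct method requires a common denominator: 5/3 + 5/2 = (5×2 + 5×3)/(3×2) = 25/6 = 25/6. The method used gives 10/5, which is different.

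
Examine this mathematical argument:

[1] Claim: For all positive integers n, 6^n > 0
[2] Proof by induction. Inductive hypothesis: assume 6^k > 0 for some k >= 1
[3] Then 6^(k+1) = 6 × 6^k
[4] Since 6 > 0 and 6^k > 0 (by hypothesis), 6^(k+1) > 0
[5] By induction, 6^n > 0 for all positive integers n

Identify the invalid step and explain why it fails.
Step 5: By induction, 6^n > 0 for all positive integers n

Step 5 concludes the proof by induction, but no base case was ever established. A valid induction proof requires: (1) a base case proving 6^1 > 0, and (2) an inductive step showing IF 6^k > 0 THEN 6^(k+1) > 0. Steps 2-4 correctly establish the inductive step, but without the base case the conclusion in step 5 does not follow.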